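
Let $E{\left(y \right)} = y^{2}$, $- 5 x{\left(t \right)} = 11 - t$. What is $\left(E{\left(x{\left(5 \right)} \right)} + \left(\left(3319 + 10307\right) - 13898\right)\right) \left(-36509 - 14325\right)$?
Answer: $\frac{343841176}{25} \approx 1.3754 \cdot 10^{7}$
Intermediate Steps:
$x{\left(t \right)} = - \frac{11}{5} + \frac{t}{5}$ ($x{\left(t \right)} = - \frac{11 - t}{5} = - \frac{11}{5} + \frac{t}{5}$)
$\left(E{\left(x{\left(5 \right)} \right)} + \left(\left(3319 + 10307\right) - 13898\right)\right) \left(-36509 - 14325\right) = \left(\left(- \frac{11}{5} + \frac{1}{5} \cdot 5\right)^{2} + \left(\left(3319 + 10307\right) - 13898\right)\right) \left(-36509 - 14325\right) = \left(\left(- \frac{11}{5} + 1\right)^{2} + \left(13626 - 13898\right)\right) \left(-50834\right) = \left(\left(- \frac{6}{5}\right)^{2} - 272\right) \left(-50834\right) = \left(\frac{36}{25} - 272\right) \left(-50834\right) = \left(- \frac{6764}{25}\right) \left(-50834\right) = \frac{343841176}{25}$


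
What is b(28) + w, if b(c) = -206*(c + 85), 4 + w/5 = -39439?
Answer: -220493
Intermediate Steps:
w = -197215 (w = -20 + 5*(-39439) = -20 - 197195 = -197215)
b(c) = -17510 - 206*c (b(c) = -206*(85 + c) = -17510 - 206*c)
b(28) + w = (-17510 - 206*28) - 197215 = (-17510 - 5768) - 197215 = -23278 - 197215 = -220493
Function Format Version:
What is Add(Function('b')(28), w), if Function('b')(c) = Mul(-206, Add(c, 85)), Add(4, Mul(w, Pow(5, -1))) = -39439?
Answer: -220493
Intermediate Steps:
w = -197215 (w = Add(-20, Mul(5, -39439)) = Add(-20, -197195) = -197215)
Function('b')(c) = Add(-17510, Mul(-206, c)) (Function('b')(c) = Mul(-206, Add(85, c)) = Add(-17510, Mul(-206, c)))
Add(Function('b')(28), w) = Add(Add(-17510, Mul(-206, 28)), -197215) = Add(Add(-17510, -5768), -197215) = Add(-23278, -197215) = -220493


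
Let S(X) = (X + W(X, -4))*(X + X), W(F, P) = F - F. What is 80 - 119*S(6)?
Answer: -8488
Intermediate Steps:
W(F, P) = 0
S(X) = 2*X**2 (S(X) = (X + 0)*(X + X) = X*(2*X) = 2*X**2)
80 - 119*S(6) = 80 - 238*6**2 = 80 - 238*36 = 80 - 119*72 = 80 - 8568 = -8488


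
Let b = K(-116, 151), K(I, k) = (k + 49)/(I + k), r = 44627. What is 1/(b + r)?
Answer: 7/312429 ≈ 2.2405e-5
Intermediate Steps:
K(I, k) = (49 + k)/(I + k)
b = 40/7 (b = (49 + 151)/(-116 + 151) = 200/35 = (1/35)*200 = 40/7 ≈ 5.7143)
1/(b + r) = 1/(40/7 + 44627) = 1/(312429/7) = 7/312429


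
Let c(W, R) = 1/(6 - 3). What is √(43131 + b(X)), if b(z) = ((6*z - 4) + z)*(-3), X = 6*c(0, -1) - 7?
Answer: 4*√2703 ≈ 207.96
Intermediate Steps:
c(W, R) = ⅓ (c(W, R) = 1/3 = ⅓)
X = -5 (X = 6*(⅓) - 7 = 2 - 7 = -5)
b(z) = 12 - 21*z (b(z) = ((-4 + 6*z) + z)*(-3) = (-4 + 7*z)*(-3) = 12 - 21*z)
√(43131 + b(X)) = √(43131 + (12 - 21*(-5))) = √(43131 + (12 + 105)) = √(43131 + 117) = √43248 = 4*√2703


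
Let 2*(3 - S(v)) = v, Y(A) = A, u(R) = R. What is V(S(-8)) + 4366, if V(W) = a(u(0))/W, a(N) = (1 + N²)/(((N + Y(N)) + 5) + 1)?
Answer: 183373/42 ≈ 4366.0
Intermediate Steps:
a(N) = (1 + N²)/(6 + 2*N) (a(N) = (1 + N²)/(((N + N) + 5) + 1) = (1 + N²)/((2*N + 5) + 1) = (1 + N²)/((5 + 2*N) + 1) = (1 + N²)/(6 + 2*N))
S(v) = 3 - v/2
V(W) = 1/(6*W) (V(W) = ((1 + 0²)/(2*(3 + 0)))/W = ((½)*(1 + 0)/3)/W = ((½)*(⅓)*1)/W = 1/(6*W))
V(S(-8)) + 4366 = 1/(6*(3 - ½*(-8))) + 4366 = 1/(6*(3 + 4)) + 4366 = (⅙)/7 + 4366 = (⅙)*(⅐) + 4366 = 1/42 + 4366 = 183373/42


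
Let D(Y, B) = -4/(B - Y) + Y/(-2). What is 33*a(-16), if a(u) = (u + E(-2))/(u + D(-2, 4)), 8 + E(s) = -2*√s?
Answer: 2376/47 + 198*I*√2/47 ≈ 50.553 + 5.9577*I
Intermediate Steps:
D(Y, B) = -4/(B - Y) - Y/2 (D(Y, B) = -4/(B - Y) + Y*(-½) = -4/(B - Y) - Y/2)
E(s) = -8 - 2*√s
a(u) = (-8 + u - 2*I*√2)/(⅓ + u) (a(u) = (u + (-8 - 2*I*√2))/(u + (-8 + (-2)² - 1*4*(-2))/(2*(4 - 1*(-2)))) = (u + (-8 - 2*I*√2))/(u + (-8 + 4 + 8)/(2*(4 + 2))) = (u + (-8 - 2*I*√2))/(u + (½)*4/6) = (-8 + u - 2*I*√2)/(u + (½)*(⅙)*4) = (-8 + u - 2*I*√2)/(u + ⅓) = (-8 + u - 2*I*√2)/(⅓ + u))
33*a(-16) = 33*(3*(-8 - 16 - 2*I*√2)/(1 + 3*(-16))) = 33*(3*(-24 - 2*I*√2)/(1 - 48)) = 33*(3*(-24 - 2*I*√2)/(-47)) = 33*(3*(-1/47)*(-24 - 2*I*√2)) = 33*(72/47 + 6*I*√2/47) = 2376/47 + 198*I*√2/47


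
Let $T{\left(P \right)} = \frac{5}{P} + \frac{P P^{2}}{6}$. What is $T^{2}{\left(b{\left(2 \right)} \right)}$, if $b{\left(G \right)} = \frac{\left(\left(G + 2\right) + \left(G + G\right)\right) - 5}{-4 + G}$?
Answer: $\frac{34969}{2304} \approx 15.178$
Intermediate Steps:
$b{\left(G \right)} = \frac{-3 + 3 G}{-4 + G}$ ($b{\left(G \right)} = \frac{\left(\left(2 + G\right) + 2 G\right) - 5}{-4 + G} = \frac{\left(2 + 3 G\right) - 5}{-4 + G} = \frac{-3 + 3 G}{-4 + G}$)
$T{\left(P \right)} = \frac{5}{P} + \frac{P^{3}}{6}$ ($T{\left(P \right)} = \frac{5}{P} + P^{3} \cdot \frac{1}{6} = \frac{5}{P} + \frac{P^{3}}{6}$)
$T^{2}{\left(b{\left(2 \right)} \right)} = \left(\frac{30 + \left(\frac{3 \left(-1 + 2\right)}{-4 + 2}\right)^{4}}{6 \frac{3 \left(-1 + 2\right)}{-4 + 2}}\right)^{2} = \left(\frac{30 + \left(3 \frac{1}{-2} \cdot 1\right)^{4}}{6 \cdot 3 \frac{1}{-2} \cdot 1}\right)^{2} = \left(\frac{30 + \left(3 \left(- \frac{1}{2}\right) 1\right)^{4}}{6 \cdot 3 \left(- \frac{1}{2}\right) 1}\right)^{2} = \left(\frac{30 + \left(- \frac{3}{2}\right)^{4}}{6 \left(- \frac{3}{2}\right)}\right)^{2} = \left(\frac{1}{6} \left(- \frac{2}{3}\right) \left(30 + \frac{81}{16}\right)\right)^{2} = \left(\frac{1}{6} \left(- \frac{2}{3}\right) \frac{561}{16}\right)^{2} = \left(- \frac{187}{48}\right)^{2} = \frac{34969}{2304}$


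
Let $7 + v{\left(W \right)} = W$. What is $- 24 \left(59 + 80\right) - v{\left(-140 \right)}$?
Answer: $-3189$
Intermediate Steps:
$v{\left(W \right)} = -7 + W$
$- 24 \left(59 + 80\right) - v{\left(-140 \right)} = - 24 \left(59 + 80\right) - \left(-7 - 140\right) = \left(-24\right) 139 - -147 = -3336 + 147 = -3189$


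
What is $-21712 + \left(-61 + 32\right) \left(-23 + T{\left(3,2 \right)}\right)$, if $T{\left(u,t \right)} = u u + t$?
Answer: $-21364$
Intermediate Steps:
$T{\left(u,t \right)} = t + u^{2}$ ($T{\left(u,t \right)} = u^{2} + t = t + u^{2}$)
$-21712 + \left(-61 + 32\right) \left(-23 + T{\left(3,2 \right)}\right) = -21712 + \left(-61 + 32\right) \left(-23 + \left(2 + 3^{2}\right)\right) = -21712 - 29 \left(-23 + \left(2 + 9\right)\right) = -21712 - 29 \left(-23 + 11\right) = -21712 - -348 = -21712 + 348 = -21364$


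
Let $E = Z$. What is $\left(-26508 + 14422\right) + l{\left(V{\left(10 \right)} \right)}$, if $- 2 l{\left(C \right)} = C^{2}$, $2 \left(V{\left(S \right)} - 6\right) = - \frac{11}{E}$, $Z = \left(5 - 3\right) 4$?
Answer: $- \frac{6195257}{512} \approx -12100.0$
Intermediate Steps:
$Z = 8$ ($Z = 2 \cdot 4 = 8$)
$E = 8$
$V{\left(S \right)} = \frac{85}{16}$ ($V{\left(S \right)} = 6 + \frac{\left(-11\right) \frac{1}{8}}{2} = 6 + \frac{1}{2} \left(- \frac{11}{8}\right) = 6 - \frac{11}{16} = \frac{85}{16}$)
$l{\left(C \right)} = - \frac{C^{2}}{2}$
$\left(-26508 + 14422\right) + l{\left(V{\left(10 \right)} \right)} = \left(-26508 + 14422\right) - \frac{\left(\frac{85}{16}\right)^{2}}{2} = -12086 - \frac{7225}{512} = - \frac{6195257}{512}$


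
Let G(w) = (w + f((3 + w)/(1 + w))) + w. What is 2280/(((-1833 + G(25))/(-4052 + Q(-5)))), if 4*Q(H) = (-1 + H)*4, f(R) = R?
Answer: 24055824/4633 ≈ 5192.3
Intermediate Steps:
Q(H) = -1 + H (Q(H) = ((-1 + H)*4)/4 = (-4 + 4*H)/4 = -1 + H)
G(w) = 2*w + (3 + w)/(1 + w) (G(w) = (w + (3 + w)/(1 + w)) + w = 2*w + (3 + w)/(1 + w))
2280/(((-1833 + G(25))/(-4052 + Q(-5)))) = 2280/(((-1833 + (3 + 25 + 2*25*(1 + 25))/(1 + 25))/(-4052 + (-1 - 5)))) = 2280/(((-1833 + (3 + 25 + 2*25*26)/26)/(-4052 - 6))) = 2280/(((-1833 + (3 + 25 + 1300)/26)/(-4058))) = 2280/(((-1833 + (1/26)*1328)*(-1/4058))) = 2280/(((-1833 + 664/13)*(-1/4058))) = 2280/((-23165/13*(-1/4058))) = 2280/(23165/52754) = 2280*(52754/23165) = 24055824/4633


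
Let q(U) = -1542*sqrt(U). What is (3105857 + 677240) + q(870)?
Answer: 3783097 - 1542*sqrt(870) ≈ 3.7376e+6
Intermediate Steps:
(3105857 + 677240) + q(870) = (3105857 + 677240) - 1542*sqrt(870) = 3783097 - 1542*sqrt(870)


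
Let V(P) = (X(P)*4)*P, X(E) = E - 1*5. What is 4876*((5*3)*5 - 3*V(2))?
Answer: 716772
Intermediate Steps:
X(E) = -5 + E (X(E) = E - 5 = -5 + E)
V(P) = P*(-20 + 4*P) (V(P) = ((-5 + P)*4)*P = (-20 + 4*P)*P = P*(-20 + 4*P))
4876*((5*3)*5 - 3*V(2)) = 4876*((5*3)*5 - 12*2*(-5 + 2)) = 4876*(15*5 - 12*2*(-3)) = 4876*(75 - 3*(-24)) = 4876*(75 + 72) = 4876*147 = 716772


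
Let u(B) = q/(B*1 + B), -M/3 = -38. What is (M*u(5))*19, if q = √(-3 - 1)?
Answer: 2166*I/5 ≈ 433.2*I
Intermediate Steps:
M = 114 (M = -3*(-38) = 114)
q = 2*I (q = √(-4) = 2*I ≈ 2.0*I)
u(B) = I/B (u(B) = (2*I)/(B*1 + B) = (2*I)/(B + B) = (2*I)/((2*B)) = (2*I)*(1/(2*B)) = I/B)
(M*u(5))*19 = (114*(I/5))*19 = (114*I/5)*19 = 2166*I/5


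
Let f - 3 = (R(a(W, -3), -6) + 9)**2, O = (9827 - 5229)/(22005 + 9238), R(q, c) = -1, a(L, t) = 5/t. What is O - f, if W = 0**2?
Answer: -2088683/31243 ≈ -66.853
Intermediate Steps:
W = 0
O = 4598/31243 ≈ 0.14717
f = 67 (f = 3 + (-1 + 9)**2 = 3 + 8**2 = 3 + 64 = 67)
O - f = 4598/31243 - 1*67 = 4598/31243 - 67 = -2088683/31243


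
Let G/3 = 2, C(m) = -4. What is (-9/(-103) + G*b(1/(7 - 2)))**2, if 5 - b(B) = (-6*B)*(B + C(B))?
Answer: 49322529/6630625 ≈ 7.4386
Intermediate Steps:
G = 6 (G = 3*2 = 6)
b(B) = 5 + 6*B*(-4 + B) (b(B) = 5 - (-6*B)*(B - 4) = 5 - (-6*B)*(-4 + B) = 5 - (-6)*B*(-4 + B) = 5 + 6*B*(-4 + B))
(-9/(-103) + G*b(1/(7 - 2)))**2 = (-9/(-103) + 6*(5 - 24/(7 - 2) + 6*(1/(7 - 2))**2))**2 = (-9*(-1/103) + 6*(5 - 24/5 + 6*(1/5)**2))**2 = (9/103 + 6*(5 - 24*1/5 + 6*(1/5)**2))**2 = (9/103 + 6*(5 - 24/5 + 6*(1/25)))**2 = (9/103 + 6*(5 - 24/5 + 6/25))**2 = (9/103 + 6*(11/25))**2 = (9/103 + 66/25)**2 = (7023/2575)**2 = 49322529/6630625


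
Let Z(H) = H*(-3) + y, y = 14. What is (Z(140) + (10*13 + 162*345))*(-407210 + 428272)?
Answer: 1171342068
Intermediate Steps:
Z(H) = 14 - 3*H (Z(H) = H*(-3) + 14 = -3*H + 14 = 14 - 3*H)
(Z(140) + (10*13 + 162*345))*(-407210 + 428272) = ((14 - 3*140) + (10*13 + 162*345))*(-407210 + 428272) = ((14 - 420) + (130 + 55890))*21062 = (-406 + 56020)*21062 = 55614*21062 = 1171342068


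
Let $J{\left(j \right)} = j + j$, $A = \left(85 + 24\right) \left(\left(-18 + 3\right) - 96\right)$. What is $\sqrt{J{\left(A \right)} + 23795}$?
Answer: $i \sqrt{403} \approx 20.075 i$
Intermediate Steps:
$A = -12099$ ($A = 109 \left(-15 - 96\right) = 109 \left(-111\right) = -12099$)
$J{\left(j \right)} = 2 j$
$\sqrt{J{\left(A \right)} + 23795} = \sqrt{2 \left(-12099\right) + 23795} = \sqrt{-24198 + 23795} = \sqrt{-403} = i \sqrt{403}$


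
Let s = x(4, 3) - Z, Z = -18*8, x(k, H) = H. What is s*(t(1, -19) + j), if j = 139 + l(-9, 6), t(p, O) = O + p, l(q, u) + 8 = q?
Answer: 15288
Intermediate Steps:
l(q, u) = -8 + q
Z = -144
s = 147 (s = 3 - 1*(-144) = 3 + 144 = 147)
j = 122 (j = 139 + (-8 - 9) = 139 - 17 = 122)
s*(t(1, -19) + j) = 147*((-19 + 1) + 122) = 147*(-18 + 122) = 147*104 = 15288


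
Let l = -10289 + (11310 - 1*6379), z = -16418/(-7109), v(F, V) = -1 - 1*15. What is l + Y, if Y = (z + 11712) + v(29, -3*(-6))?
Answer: 45073260/7109 ≈ 6340.3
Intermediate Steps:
v(F, V) = -16 (v(F, V) = -1 - 15 = -16)
z = 16418/7109 (z = -16418*(-1/7109) = 16418/7109 ≈ 2.3095)
Y = 83163282/7109 (Y = (16418/7109 + 11712) - 16 = 83277026/7109 - 16 = 83163282/7109 ≈ 11698.)
l = -5358 (l = -10289 + (11310 - 6379) = -10289 + 4931 = -5358)
l + Y = -5358 + 83163282/7109 = 45073260/7109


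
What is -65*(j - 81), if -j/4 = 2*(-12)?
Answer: -975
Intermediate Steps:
j = 96 (j = -8*(-12) = -4*(-24) = 96)
-65*(j - 81) = -65*(96 - 81) = -65*15 = -975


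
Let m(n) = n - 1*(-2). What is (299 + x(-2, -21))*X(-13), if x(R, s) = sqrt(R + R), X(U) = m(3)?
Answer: 1495 + 10*I ≈ 1495.0 + 10.0*I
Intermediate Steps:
m(n) = 2 + n (m(n) = n + 2 = 2 + n)
X(U) = 5 (X(U) = 2 + 3 = 5)
x(R, s) = sqrt(2)*sqrt(R) (x(R, s) = sqrt(2*R) = sqrt(2)*sqrt(R))
(299 + x(-2, -21))*X(-13) = (299 + sqrt(2)*sqrt(-2))*5 = (299 + sqrt(2)*(I*sqrt(2)))*5 = (299 + 2*I)*5 = 1495 + 10*I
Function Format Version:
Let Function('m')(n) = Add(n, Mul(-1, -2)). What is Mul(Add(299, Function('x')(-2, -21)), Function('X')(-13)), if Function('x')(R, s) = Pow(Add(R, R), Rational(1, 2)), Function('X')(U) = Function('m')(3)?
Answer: Add(1495, Mul(10, I)) ≈ Add(1495.0, Mul(10.000, I))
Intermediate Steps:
Function('m')(n) = Add(2, n) (Function('m')(n) = Add(n, 2) = Add(2, n))
Function('X')(U) = 5 (Function('X')(U) = Add(2, 3) = 5)
Function('x')(R, s) = Mul(Pow(2, Rational(1, 2)), Pow(R, Rational(1, 2))) (Function('x')(R, s) = Pow(Mul(2, R), Rational(1, 2)) = Mul(Pow(2, Rational(1, 2)), Pow(R, Rational(1, 2))))
Mul(Add(299, Function('x')(-2, -21)), Function('X')(-13)) = Mul(Add(299, Mul(Pow(2, Rational(1, 2)), Pow(-2, Rational(1, 2)))), 5) = Mul(Add(299, Mul(Pow(2, Rational(1, 2)), Mul(I, Pow(2, Rational(1, 2))))), 5) = Mul(Add(299, Mul(2, I)), 5) = Add(1495, Mul(10, I))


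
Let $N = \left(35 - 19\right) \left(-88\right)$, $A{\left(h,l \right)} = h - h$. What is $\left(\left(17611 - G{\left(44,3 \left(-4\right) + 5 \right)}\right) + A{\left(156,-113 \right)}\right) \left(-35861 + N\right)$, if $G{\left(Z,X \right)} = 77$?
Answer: $-653474646$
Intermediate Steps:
$A{\left(h,l \right)} = 0$
$N = -1408$ ($N = 16 \left(-88\right) = -1408$)
$\left(\left(17611 - G{\left(44,3 \left(-4\right) + 5 \right)}\right) + A{\left(156,-113 \right)}\right) \left(-35861 + N\right) = \left(\left(17611 - 77\right) + 0\right) \left(-35861 - 1408\right) = \left(\left(17611 - 77\right) + 0\right) \left(-37269\right) = \left(17534 + 0\right) \left(-37269\right) = 17534 \left(-37269\right) = -653474646$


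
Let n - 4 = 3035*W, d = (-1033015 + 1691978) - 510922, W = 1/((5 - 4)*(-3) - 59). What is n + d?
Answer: 9175755/62 ≈ 1.4800e+5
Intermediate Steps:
W = -1/62 (W = 1/(1*(-3) - 59) = 1/(-3 - 59) = 1/(-62) = -1/62 ≈ -0.016129)
d = 148041 (d = 658963 - 510922 = 148041)
n = -2787/62 (n = 4 + 3035*(-1/62) = 4 - 3035/62 = -2787/62 ≈ -44.952)
n + d = -2787/62 + 148041 = 9175755/62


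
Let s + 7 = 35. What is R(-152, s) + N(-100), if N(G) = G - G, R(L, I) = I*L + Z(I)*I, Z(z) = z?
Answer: -3472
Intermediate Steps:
s = 28 (s = -7 + 35 = 28)
R(L, I) = I² + I*L (R(L, I) = I*L + I*I = I*L + I² = I² + I*L)
N(G) = 0
R(-152, s) + N(-100) = 28*(28 - 152) + 0 = 28*(-124) + 0 = -3472 + 0 = -3472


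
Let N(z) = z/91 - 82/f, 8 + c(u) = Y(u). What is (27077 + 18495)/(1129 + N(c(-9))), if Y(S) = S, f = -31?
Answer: 32139653/797961 ≈ 40.277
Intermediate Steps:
c(u) = -8 + u
N(z) = 82/31 + z/91 (N(z) = z/91 - 82/(-31) = z*(1/91) - 82*(-1/31) = z/91 + 82/31 = 82/31 + z/91)
(27077 + 18495)/(1129 + N(c(-9))) = (27077 + 18495)/(1129 + (82/31 + (-8 - 9)/91)) = 45572/(1129 + (82/31 + (1/91)*(-17))) = 45572/(1129 + (82/31 - 17/91)) = 45572/(1129 + 6935/2821) = 45572/(3191844/2821) = 45572*(2821/3191844) = 32139653/797961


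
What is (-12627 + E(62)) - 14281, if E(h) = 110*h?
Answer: -20088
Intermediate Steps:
(-12627 + E(62)) - 14281 = (-12627 + 110*62) - 14281 = (-12627 + 6820) - 14281 = -5807 - 14281 = -20088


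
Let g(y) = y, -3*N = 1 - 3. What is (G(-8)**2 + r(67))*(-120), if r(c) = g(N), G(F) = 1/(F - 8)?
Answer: -2575/32 ≈ -80.469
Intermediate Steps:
N = 2/3 (N = -(1 - 3)/3 = -1/3*(-2) = 2/3 ≈ 0.66667)
G(F) = 1/(-8 + F)
r(c) = 2/3
(G(-8)**2 + r(67))*(-120) = ((1/(-8 - 8))**2 + 2/3)*(-120) = ((1/(-16))**2 + 2/3)*(-120) = ((-1/16)**2 + 2/3)*(-120) = (1/256 + 2/3)*(-120) = (515/768)*(-120) = -2575/32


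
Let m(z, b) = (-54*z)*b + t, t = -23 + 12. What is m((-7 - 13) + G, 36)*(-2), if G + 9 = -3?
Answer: -124394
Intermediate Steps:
G = -12 (G = -9 - 3 = -12)
t = -11
m(z, b) = -11 - 54*b*z (m(z, b) = (-54*z)*b - 11 = -54*b*z - 11 = -11 - 54*b*z)
m((-7 - 13) + G, 36)*(-2) = (-11 - 54*36*((-7 - 13) - 12))*(-2) = (-11 - 54*36*(-20 - 12))*(-2) = (-11 - 54*36*(-32))*(-2) = (-11 + 62208)*(-2) = 62197*(-2) = -124394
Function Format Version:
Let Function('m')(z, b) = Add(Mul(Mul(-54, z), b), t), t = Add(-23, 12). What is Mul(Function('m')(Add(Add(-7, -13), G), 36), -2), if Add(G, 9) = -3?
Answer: -124394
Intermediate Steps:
G = -12 (G = Add(-9, -3) = -12)
t = -11
Function('m')(z, b) = Add(-11, Mul(-54, b, z)) (Function('m')(z, b) = Add(Mul(Mul(-54, z), b), -11) = Add(Mul(-54, b, z), -11) = Add(-11, Mul(-54, b, z)))
Mul(Function('m')(Add(Add(-7, -13), G), 36), -2) = Mul(Add(-11, Mul(-54, 36, Add(Add(-7, -13), -12))), -2) = Mul(Add(-11, Mul(-54, 36, Add(-20, -12))), -2) = Mul(Add(-11, Mul(-54, 36, -32)), -2) = Mul(Add(-11, 62208), -2) = Mul(62197, -2) = -124394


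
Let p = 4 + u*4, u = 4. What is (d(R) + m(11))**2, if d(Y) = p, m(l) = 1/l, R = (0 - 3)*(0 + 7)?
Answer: 48841/121 ≈ 403.64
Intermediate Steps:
R = -21 (R = -3*7 = -21)
p = 20 (p = 4 + 4*4 = 4 + 16 = 20)
d(Y) = 20
(d(R) + m(11))**2 = (20 + 1/11)**2 = (221/11)**2 = 48841/121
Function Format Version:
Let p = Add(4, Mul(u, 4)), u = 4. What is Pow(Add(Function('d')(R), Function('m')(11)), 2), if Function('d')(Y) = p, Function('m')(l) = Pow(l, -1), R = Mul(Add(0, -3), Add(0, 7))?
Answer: Rational(48841, 121) ≈ 403.64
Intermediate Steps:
R = -21 (R = Mul(-3, 7) = -21)
p = 20 (p = Add(4, Mul(4, 4)) = Add(4, 16) = 20)
Function('d')(Y) = 20
Pow(Add(Function('d')(R), Function('m')(11)), 2) = Pow(Add(20, Pow(11, -1)), 2) = Pow(Add(20, Rational(1, 11)), 2) = Pow(Rational(221, 11), 2) = Rational(48841, 121)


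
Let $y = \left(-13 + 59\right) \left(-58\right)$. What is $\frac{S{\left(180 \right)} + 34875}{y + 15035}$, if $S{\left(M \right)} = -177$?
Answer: $\frac{34698}{12367} \approx 2.8057$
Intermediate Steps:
$y = -2668$ ($y = 46 \left(-58\right) = -2668$)
$\frac{S{\left(180 \right)} + 34875}{y + 15035} = \frac{-177 + 34875}{-2668 + 15035} = \frac{34698}{12367}$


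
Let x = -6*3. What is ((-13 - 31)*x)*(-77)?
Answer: -60984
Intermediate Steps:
x = -18
((-13 - 31)*x)*(-77) = ((-13 - 31)*(-18))*(-77) = -44*(-18)*(-77) = 792*(-77) = -60984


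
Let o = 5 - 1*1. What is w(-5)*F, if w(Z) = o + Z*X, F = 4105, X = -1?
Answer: 36945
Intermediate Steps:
o = 4 (o = 5 - 1 = 4)
w(Z) = 4 - Z (w(Z) = 4 + Z*(-1) = 4 - Z)
w(-5)*F = (4 - 1*(-5))*4105 = (4 + 5)*4105 = 9*4105 = 36945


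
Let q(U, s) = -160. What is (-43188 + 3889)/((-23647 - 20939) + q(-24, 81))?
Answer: 3023/3442 ≈ 0.87827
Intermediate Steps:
(-43188 + 3889)/((-23647 - 20939) + q(-24, 81)) = (-43188 + 3889)/((-23647 - 20939) - 160) = -39299/(-44586 - 160) = -39299/(-44746) = -39299*(-1/44746) = 3023/3442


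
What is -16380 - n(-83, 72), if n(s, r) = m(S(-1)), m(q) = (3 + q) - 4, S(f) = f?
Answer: -16378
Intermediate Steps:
m(q) = -1 + q
n(s, r) = -2 (n(s, r) = -1 - 1 = -2)
-16380 - n(-83, 72) = -16380 - 1*(-2) = -16380 + 2 = -16378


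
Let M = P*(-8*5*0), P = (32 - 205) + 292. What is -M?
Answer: 0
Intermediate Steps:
P = 119 (P = -173 + 292 = 119)
M = 0 (M = 119*(-8*5*0) = 119*(-40*0) = 119*0 = 0)
-M = -1*0 = 0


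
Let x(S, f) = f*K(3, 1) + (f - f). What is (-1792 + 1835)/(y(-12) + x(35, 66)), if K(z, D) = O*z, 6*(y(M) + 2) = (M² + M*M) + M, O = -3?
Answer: -43/550 ≈ -0.078182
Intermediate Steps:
y(M) = -2 + M²/3 + M/6 (y(M) = -2 + ((M² + M*M) + M)/6 = -2 + ((M² + M²) + M)/6 = -2 + (2*M² + M)/6 = -2 + (M + 2*M²)/6 = -2 + (M²/3 + M/6) = -2 + M²/3 + M/6)
K(z, D) = -3*z
x(S, f) = -9*f (x(S, f) = f*(-3*3) + (f - f) = f*(-9) + 0 = -9*f + 0 = -9*f)
(-1792 + 1835)/(y(-12) + x(35, 66)) = (-1792 + 1835)/((-2 + (⅓)*(-12)² + (⅙)*(-12)) - 9*66) = 43/((-2 + (⅓)*144 - 2) - 594) = 43/((-2 + 48 - 2) - 594) = 43/(44 - 594) = 43/(-550) = 43*(-1/550) = -43/550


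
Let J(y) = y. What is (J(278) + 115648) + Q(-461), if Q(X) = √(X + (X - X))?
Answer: 115926 + I*√461 ≈ 1.1593e+5 + 21.471*I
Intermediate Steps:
Q(X) = √X (Q(X) = √(X + 0) = √X)
(J(278) + 115648) + Q(-461) = (278 + 115648) + √(-461) = 115926 + I*√461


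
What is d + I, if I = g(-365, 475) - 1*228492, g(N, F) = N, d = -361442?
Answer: -590299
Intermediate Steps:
I = -228857 (I = -365 - 1*228492 = -365 - 228492 = -228857)
d + I = -361442 - 228857 = -590299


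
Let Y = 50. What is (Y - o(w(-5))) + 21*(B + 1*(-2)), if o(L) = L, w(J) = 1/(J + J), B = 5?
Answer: 1131/10 ≈ 113.10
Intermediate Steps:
w(J) = 1/(2*J)
(Y - o(w(-5))) + 21*(B + 1*(-2)) = (50 - 1/(2*(-5))) + 21*(5 + 1*(-2)) = (50 - (-1)/(2*5)) + 21*(5 - 2) = (50 - 1*(-1/10)) + 21*3 = (50 + 1/10) + 63 = 501/10 + 63 = 1131/10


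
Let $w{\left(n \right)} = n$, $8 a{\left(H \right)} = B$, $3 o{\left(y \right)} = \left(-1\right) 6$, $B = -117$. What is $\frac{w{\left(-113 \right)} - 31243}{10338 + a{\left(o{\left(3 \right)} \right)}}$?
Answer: $- \frac{83616}{27529} \approx -3.0374$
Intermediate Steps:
$o{\left(y \right)} = -2$ ($o{\left(y \right)} = \frac{\left(-1\right) 6}{3} = \frac{1}{3} \left(-6\right) = -2$)
$a{\left(H \right)} = - \frac{117}{8}$ ($a{\left(H \right)} = \frac{1}{8} \left(-117\right) = - \frac{117}{8}$)
$\frac{w{\left(-113 \right)} - 31243}{10338 + a{\left(o{\left(3 \right)} \right)}} = \frac{-113 - 31243}{10338 - \frac{117}{8}} = - \frac{31356}{\frac{82587}{8}} = \left(-31356\right) \frac{8}{82587} = - \frac{83616}{27529}$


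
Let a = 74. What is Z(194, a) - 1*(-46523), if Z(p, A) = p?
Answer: 46717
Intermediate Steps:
Z(194, a) - 1*(-46523) = 194 - 1*(-46523) = 194 + 46523 = 46717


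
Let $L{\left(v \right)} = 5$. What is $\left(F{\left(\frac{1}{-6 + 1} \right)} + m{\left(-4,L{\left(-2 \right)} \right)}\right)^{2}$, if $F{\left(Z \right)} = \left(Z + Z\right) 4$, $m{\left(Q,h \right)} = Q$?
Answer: $\frac{784}{25} \approx 31.36$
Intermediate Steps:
$F{\left(Z \right)} = 8 Z$ ($F{\left(Z \right)} = 2 Z 4 = 8 Z$)
$\left(F{\left(\frac{1}{-6 + 1} \right)} + m{\left(-4,L{\left(-2 \right)} \right)}\right)^{2} = \left(\frac{8}{-6 + 1} - 4\right)^{2} = \left(\frac{8}{-5} - 4\right)^{2} = \left(8 \left(- \frac{1}{5}\right) - 4\right)^{2} = \left(- \frac{8}{5} - 4\right)^{2} = \left(- \frac{28}{5}\right)^{2} = \frac{784}{25}$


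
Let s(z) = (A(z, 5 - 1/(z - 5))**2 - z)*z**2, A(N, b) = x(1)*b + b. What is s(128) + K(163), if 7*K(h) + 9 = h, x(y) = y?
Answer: -7020669914/15129 ≈ -4.6405e+5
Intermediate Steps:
A(N, b) = 2*b (A(N, b) = 1*b + b = b + b = 2*b)
K(h) = -9/7 + h/7
s(z) = z**2*((10 - 2/(-5 + z))**2 - z) (s(z) = ((2*(5 - 1/(z - 5)))**2 - z)*z**2 = ((2*(5 - 1/(-5 + z)))**2 - z)*z**2 = ((10 - 2/(-5 + z))**2 - z)*z**2 = z**2*((10 - 2/(-5 + z))**2 - z))
s(128) + K(163) = (-1*128**3 + 4*128**2*(-26 + 5*128)**2/(-5 + 128)**2) + (-9/7 + (1/7)*163) = (-1*2097152 + 4*16384*(-26 + 640)**2/123**2) + (-9/7 + 163/7) = (-2097152 + 4*16384*614**2*(1/15129)) + 22 = (-2097152 + 4*16384*376996*(1/15129)) + 22 = (-2097152 + 24706809856/15129) + 22 = -7021002752/15129 + 22 = -7020669914/15129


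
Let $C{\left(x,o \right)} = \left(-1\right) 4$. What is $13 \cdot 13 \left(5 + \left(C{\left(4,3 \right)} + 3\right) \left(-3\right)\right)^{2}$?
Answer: $10816$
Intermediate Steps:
$C{\left(x,o \right)} = -4$
$13 \cdot 13 \left(5 + \left(C{\left(4,3 \right)} + 3\right) \left(-3\right)\right)^{2} = 13 \cdot 13 \left(5 + \left(-4 + 3\right) \left(-3\right)\right)^{2} = 169 \left(5 - -3\right)^{2} = 169 \left(5 + 3\right)^{2} = 169 \cdot 8^{2} = 169 \cdot 64 = 10816$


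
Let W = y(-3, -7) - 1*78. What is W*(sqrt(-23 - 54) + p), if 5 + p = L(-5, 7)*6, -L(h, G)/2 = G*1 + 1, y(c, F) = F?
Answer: 8585 - 85*I*sqrt(77) ≈ 8585.0 - 745.87*I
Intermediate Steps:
W = -85 (W = -7 - 1*78 = -7 - 78 = -85)
L(h, G) = -2 - 2*G (L(h, G) = -2*(G*1 + 1) = -2*(G + 1) = -2*(1 + G) = -2 - 2*G)
p = -101 (p = -5 + (-2 - 2*7)*6 = -5 + (-2 - 14)*6 = -5 - 16*6 = -5 - 96 = -101)
W*(sqrt(-23 - 54) + p) = -85*(sqrt(-23 - 54) - 101) = -85*(sqrt(-77) - 101) = -85*(I*sqrt(77) - 101) = -85*(-101 + I*sqrt(77)) = 8585 - 85*I*sqrt(77)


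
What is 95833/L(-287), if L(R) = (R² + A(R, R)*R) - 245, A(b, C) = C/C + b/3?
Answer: 287499/327880 ≈ 0.87684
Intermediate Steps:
A(b, C) = 1 + b/3 (A(b, C) = 1 + b*(⅓) = 1 + b/3)
L(R) = -245 + R² + R*(1 + R/3) (L(R) = (R² + (1 + R/3)*R) - 245 = (R² + R*(1 + R/3)) - 245 = -245 + R² + R*(1 + R/3))
95833/L(-287) = 95833/(-245 - 287 + (4/3)*(-287)²) = 95833/(-245 - 287 + (4/3)*82369) = 95833/(-245 - 287 + 329476/3) = 95833/(327880/3) = 95833*(3/327880) = 287499/327880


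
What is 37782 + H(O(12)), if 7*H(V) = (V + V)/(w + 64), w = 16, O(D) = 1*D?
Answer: 2644743/70 ≈ 37782.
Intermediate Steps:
O(D) = D
H(V) = V/280 (H(V) = ((V + V)/(16 + 64))/7 = ((2*V)/80)/7 = ((2*V)*(1/80))/7 = (V/40)/7 = V/280)
37782 + H(O(12)) = 37782 + (1/280)*12 = 37782 + 3/70 = 2644743/70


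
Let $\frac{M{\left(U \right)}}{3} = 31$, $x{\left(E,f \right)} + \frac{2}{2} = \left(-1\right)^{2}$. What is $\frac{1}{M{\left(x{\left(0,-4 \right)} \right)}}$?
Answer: $\frac{1}{93} \approx 0.010753$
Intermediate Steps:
$x{\left(E,f \right)} = 0$ ($x{\left(E,f \right)} = -1 + \left(-1\right)^{2} = -1 + 1 = 0$)
$M{\left(U \right)} = 93$ ($M{\left(U \right)} = 3 \cdot 31 = 93$)
$\frac{1}{M{\left(x{\left(0,-4 \right)} \right)}} = \frac{1}{93}$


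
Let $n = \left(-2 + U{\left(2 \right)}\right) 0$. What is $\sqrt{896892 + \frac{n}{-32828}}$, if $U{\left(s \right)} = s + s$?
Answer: $2 \sqrt{224223} \approx 947.04$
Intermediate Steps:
$U{\left(s \right)} = 2 s$
$n = 0$ ($n = \left(-2 + 2 \cdot 2\right) 0 = \left(-2 + 4\right) 0 = 2 \cdot 0 = 0$)
$\sqrt{896892 + \frac{n}{-32828}} = \sqrt{896892 + \frac{1}{-32828} \cdot 0} = \sqrt{896892 - 0} = \sqrt{896892 + 0} = \sqrt{896892} = 2 \sqrt{224223}$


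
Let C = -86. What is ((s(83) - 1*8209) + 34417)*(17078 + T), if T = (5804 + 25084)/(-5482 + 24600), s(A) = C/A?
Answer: 32284396459108/72127 ≈ 4.4760e+8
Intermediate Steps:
s(A) = -86/A
T = 1404/869 (T = 30888/19118 = 30888*(1/19118) = 1404/869 ≈ 1.6157)
((s(83) - 1*8209) + 34417)*(17078 + T) = ((-86/83 - 1*8209) + 34417)*(17078 + 1404/869) = ((-86*1/83 - 8209) + 34417)*(14842186/869) = ((-86/83 - 8209) + 34417)*(14842186/869) = (-681433/83 + 34417)*(14842186/869) = (2175178/83)*(14842186/869) = 32284396459108/72127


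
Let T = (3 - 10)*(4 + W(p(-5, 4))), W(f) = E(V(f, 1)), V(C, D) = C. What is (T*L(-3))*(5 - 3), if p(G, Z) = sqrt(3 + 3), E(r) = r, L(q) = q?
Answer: 168 + 42*sqrt(6) ≈ 270.88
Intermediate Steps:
p(G, Z) = sqrt(6)
W(f) = f
T = -28 - 7*sqrt(6) (T = (3 - 10)*(4 + sqrt(6)) = -7*(4 + sqrt(6)) = -28 - 7*sqrt(6) ≈ -45.146)
(T*L(-3))*(5 - 3) = ((-28 - 7*sqrt(6))*(-3))*(5 - 3) = (84 + 21*sqrt(6))*2 = 168 + 42*sqrt(6)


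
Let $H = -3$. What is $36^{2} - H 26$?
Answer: $1374$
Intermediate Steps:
$36^{2} - H 26 = 36^{2} - \left(-3\right) 26 = 1296 - -78 = 1296 + 78 = 1374$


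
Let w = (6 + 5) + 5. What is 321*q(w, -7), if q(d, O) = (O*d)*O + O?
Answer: 249417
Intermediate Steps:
w = 16 (w = 11 + 5 = 16)
q(d, O) = O + d*O**2 (q(d, O) = d*O**2 + O = O + d*O**2)
321*q(w, -7) = 321*(-7*(1 - 7*16)) = 321*(-7*(1 - 112)) = 321*(-7*(-111)) = 321*777 = 249417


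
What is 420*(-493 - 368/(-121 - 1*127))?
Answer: -6399540/31 ≈ -2.0644e+5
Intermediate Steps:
420*(-493 - 368/(-121 - 1*127)) = 420*(-493 - 368/(-121 - 127)) = 420*(-493 - 368/(-248)) = 420*(-493 - 368*(-1/248)) = 420*(-493 + 46/31) = 420*(-15237/31) = -6399540/31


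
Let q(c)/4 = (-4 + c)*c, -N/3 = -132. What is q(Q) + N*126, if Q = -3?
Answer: 49980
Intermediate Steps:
N = 396 (N = -3*(-132) = 396)
q(c) = 4*c*(-4 + c) (q(c) = 4*((-4 + c)*c) = 4*(c*(-4 + c)) = 4*c*(-4 + c))
q(Q) + N*126 = 4*(-3)*(-4 - 3) + 396*126 = 4*(-3)*(-7) + 49896 = 84 + 49896 = 49980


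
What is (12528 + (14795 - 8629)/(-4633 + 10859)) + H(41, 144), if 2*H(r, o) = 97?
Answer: 78307455/6226 ≈ 12577.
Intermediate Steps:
H(r, o) = 97/2 (H(r, o) = (½)*97 = 97/2)
(12528 + (14795 - 8629)/(-4633 + 10859)) + H(41, 144) = (12528 + (14795 - 8629)/(-4633 + 10859)) + 97/2 = (12528 + 6166/6226) + 97/2 = (12528 + 6166*(1/6226)) + 97/2 = (12528 + 3083/3113) + 97/2 = 39002747/3113 + 97/2 = 78307455/6226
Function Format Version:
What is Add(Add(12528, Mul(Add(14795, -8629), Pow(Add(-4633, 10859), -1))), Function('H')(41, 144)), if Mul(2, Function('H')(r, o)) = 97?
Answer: Rational(78307455, 6226) ≈ 12577.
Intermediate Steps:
Function('H')(r, o) = Rational(97, 2) (Function('H')(r, o) = Mul(Rational(1, 2), 97) = Rational(97, 2))
Add(Add(12528, Mul(Add(14795, -8629), Pow(Add(-4633, 10859), -1))), Function('H')(41, 144)) = Add(Add(12528, Mul(Add(14795, -8629), Pow(Add(-4633, 10859), -1))), Rational(97, 2)) = Add(Add(12528, Mul(6166, Pow(6226, -1))), Rational(97, 2)) = Add(Add(12528, Mul(6166, Rational(1, 6226))), Rational(97, 2)) = Add(Add(12528, Rational(3083, 3113)), Rational(97, 2)) = Add(Rational(39002747, 3113), Rational(97, 2)) = Rational(78307455, 6226)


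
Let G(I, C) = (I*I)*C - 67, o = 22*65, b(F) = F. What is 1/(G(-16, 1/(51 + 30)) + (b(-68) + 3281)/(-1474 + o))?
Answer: -3564/487777 ≈ -0.0073066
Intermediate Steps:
o = 1430
G(I, C) = -67 + C*I² (G(I, C) = I²*C - 67 = C*I² - 67 = -67 + C*I²)
1/(G(-16, 1/(51 + 30)) + (b(-68) + 3281)/(-1474 + o)) = 1/((-67 + (-16)²/(51 + 30)) + (-68 + 3281)/(-1474 + 1430)) = 1/((-67 + 256/81) + 3213/(-44)) = 1/((-67 + (1/81)*256) + 3213*(-1/44)) = 1/((-67 + 256/81) - 3213/44) = 1/(-5171/81 - 3213/44) = 1/(-487777/3564) = -3564/487777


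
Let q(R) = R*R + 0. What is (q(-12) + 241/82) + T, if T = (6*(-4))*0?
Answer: 12049/82 ≈ 146.94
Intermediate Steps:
T = 0 (T = -24*0 = 0)
q(R) = R² (q(R) = R² + 0 = R²)
(q(-12) + 241/82) + T = ((-12)² + 241/82) + 0 = (144 + 241*(1/82)) + 0 = (144 + 241/82) + 0 = 12049/82 + 0 = 12049/82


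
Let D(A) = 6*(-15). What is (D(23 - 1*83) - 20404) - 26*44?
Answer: -21638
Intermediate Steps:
D(A) = -90
(D(23 - 1*83) - 20404) - 26*44 = (-90 - 20404) - 26*44 = -20494 - 1144 = -21638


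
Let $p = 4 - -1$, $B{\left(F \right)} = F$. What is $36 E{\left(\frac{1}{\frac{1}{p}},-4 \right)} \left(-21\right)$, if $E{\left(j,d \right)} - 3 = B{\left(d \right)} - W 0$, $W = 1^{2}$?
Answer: $756$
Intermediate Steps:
$W = 1$
$p = 5$ ($p = 4 + 1 = 5$)
$E{\left(j,d \right)} = 3 + d$ ($E{\left(j,d \right)} = 3 + \left(d - 1 \cdot 0\right) = 3 + \left(d - 0\right) = 3 + \left(d + 0\right) = 3 + d$)
$36 E{\left(\frac{1}{\frac{1}{p}},-4 \right)} \left(-21\right) = 36 \left(3 - 4\right) \left(-21\right) = 36 \left(-1\right) \left(-21\right) = \left(-36\right) \left(-21\right) = 756$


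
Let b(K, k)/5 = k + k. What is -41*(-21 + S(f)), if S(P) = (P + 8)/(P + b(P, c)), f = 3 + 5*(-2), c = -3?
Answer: 31898/37 ≈ 862.11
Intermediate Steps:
b(K, k) = 10*k (b(K, k) = 5*(k + k) = 5*(2*k) = 10*k)
f = -7 (f = 3 - 10 = -7)
S(P) = (8 + P)/(-30 + P) (S(P) = (P + 8)/(P + 10*(-3)) = (8 + P)/(P - 30) = (8 + P)/(-30 + P))
-41*(-21 + S(f)) = -41*(-21 + (8 - 7)/(-30 - 7)) = -41*(-21 + 1/(-37)) = -41*(-21 - 1/37*1) = -41*(-21 - 1/37) = -41*(-778/37) = 31898/37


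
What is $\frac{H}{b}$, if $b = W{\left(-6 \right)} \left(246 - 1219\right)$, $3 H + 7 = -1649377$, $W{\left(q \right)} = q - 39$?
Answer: $- \frac{1649384}{131355} \approx -12.557$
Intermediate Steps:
$W{\left(q \right)} = -39 + q$
$H = - \frac{1649384}{3}$ ($H = - \frac{7}{3} + \frac{1}{3} \left(-1649377\right) = - \frac{7}{3} - \frac{1649377}{3} = - \frac{1649384}{3} \approx -5.498 \cdot 10^{5}$)
$b = 43785$ ($b = \left(-39 - 6\right) \left(246 - 1219\right) = \left(-45\right) \left(-973\right) = 43785$)
$\frac{H}{b} = - \frac{1649384}{3 \cdot 43785} = \left(- \frac{1649384}{3}\right) \frac{1}{43785} = - \frac{1649384}{131355}$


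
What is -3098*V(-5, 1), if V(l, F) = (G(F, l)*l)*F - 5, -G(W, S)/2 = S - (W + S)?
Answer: 46470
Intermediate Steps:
G(W, S) = 2*W (G(W, S) = -2*(S - (W + S)) = -2*(S - (S + W)) = -2*(S + (-S - W)) = -(-2)*W = 2*W)
V(l, F) = -5 + 2*l*F² (V(l, F) = ((2*F)*l)*F - 5 = (2*F*l)*F - 5 = 2*l*F² - 5 = -5 + 2*l*F²)
-3098*V(-5, 1) = -3098*(-5 + 2*(-5)*1²) = -3098*(-5 + 2*(-5)*1) = -3098*(-5 - 10) = -3098*(-15) = 46470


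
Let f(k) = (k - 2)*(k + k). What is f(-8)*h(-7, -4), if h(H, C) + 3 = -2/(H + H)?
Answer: -3200/7 ≈ -457.14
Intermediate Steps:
f(k) = 2*k*(-2 + k) (f(k) = (-2 + k)*(2*k) = 2*k*(-2 + k))
h(H, C) = -3 - 1/H (h(H, C) = -3 - 2/(H + H) = -3 - 2/(2*H) = -3 + (1/(2*H))*(-2) = -3 - 1/H)
f(-8)*h(-7, -4) = (2*(-8)*(-2 - 8))*(-3 - 1/(-7)) = (2*(-8)*(-10))*(-3 - 1*(-1/7)) = 160*(-3 + 1/7) = 160*(-20/7) = -3200/7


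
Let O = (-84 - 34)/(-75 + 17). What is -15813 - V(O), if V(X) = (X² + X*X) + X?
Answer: -13307406/841 ≈ -15823.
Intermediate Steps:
O = 59/29 (O = -118/(-58) = -118*(-1/58) = 59/29 ≈ 2.0345)
V(X) = X + 2*X² (V(X) = (X² + X²) + X = 2*X² + X = X + 2*X²)
-15813 - V(O) = -15813 - 59*(1 + 2*(59/29))/29 = -15813 - 59*(1 + 118/29)/29 = -15813 - 59*147/(29*29) = -15813 - 1*8673/841 = -15813 - 8673/841 = -13307406/841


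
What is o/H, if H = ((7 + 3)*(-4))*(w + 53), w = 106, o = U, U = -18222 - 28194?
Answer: 1934/265 ≈ 7.2981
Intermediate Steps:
U = -46416
o = -46416
H = -6360 (H = ((7 + 3)*(-4))*(106 + 53) = (10*(-4))*159 = -40*159 = -6360)
o/H = -46416/(-6360) = -46416*(-1/6360) = 1934/265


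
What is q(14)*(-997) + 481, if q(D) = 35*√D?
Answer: 481 - 34895*√14 ≈ -1.3008e+5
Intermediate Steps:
q(14)*(-997) + 481 = (35*√14)*(-997) + 481 = -34895*√14 + 481 = 481 - 34895*√14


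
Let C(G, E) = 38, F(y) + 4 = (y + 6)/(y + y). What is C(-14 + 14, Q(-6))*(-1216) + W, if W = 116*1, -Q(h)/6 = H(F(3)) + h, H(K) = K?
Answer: -46092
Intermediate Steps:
F(y) = -4 + (6 + y)/(2*y) (F(y) = -4 + (y + 6)/(y + y) = -4 + (6 + y)/((2*y)) = -4 + (6 + y)*(1/(2*y)) = -4 + (6 + y)/(2*y))
Q(h) = 15 - 6*h (Q(h) = -6*((-7/2 + 3/3) + h) = -6*((-7/2 + 3*(⅓)) + h) = -6*((-7/2 + 1) + h) = -6*(-5/2 + h) = 15 - 6*h)
W = 116
C(-14 + 14, Q(-6))*(-1216) + W = 38*(-1216) + 116 = -46208 + 116 = -46092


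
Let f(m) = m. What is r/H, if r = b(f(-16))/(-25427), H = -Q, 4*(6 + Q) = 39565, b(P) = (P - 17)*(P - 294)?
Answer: 40920/1005409007 ≈ 4.0700e-5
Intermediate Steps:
b(P) = (-294 + P)*(-17 + P) (b(P) = (-17 + P)*(-294 + P) = (-294 + P)*(-17 + P))
Q = 39541/4 (Q = -6 + (¼)*39565 = -6 + 39565/4 = 39541/4 ≈ 9885.3)
H = -39541/4 (H = -1*39541/4 = -39541/4 ≈ -9885.3)
r = -10230/25427 (r = (4998 + (-16)² - 311*(-16))/(-25427) = (4998 + 256 + 4976)*(-1/25427) = 10230*(-1/25427) = -10230/25427 ≈ -0.40233)
r/H = -10230/(25427*(-39541/4)) = -10230/25427*(-4/39541) = 40920/1005409007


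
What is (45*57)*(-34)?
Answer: -87210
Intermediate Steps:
(45*57)*(-34) = 2565*(-34) = -87210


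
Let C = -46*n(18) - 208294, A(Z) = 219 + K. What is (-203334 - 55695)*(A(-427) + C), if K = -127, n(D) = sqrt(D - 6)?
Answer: 53930355858 + 23830668*sqrt(3) ≈ 5.3972e+10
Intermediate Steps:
n(D) = sqrt(-6 + D)
A(Z) = 92 (A(Z) = 219 - 127 = 92)
C = -208294 - 92*sqrt(3) (C = -46*sqrt(-6 + 18) - 208294 = -92*sqrt(3) - 208294 = -208294 - 92*sqrt(3) ≈ -2.0845e+5)
(-203334 - 55695)*(A(-427) + C) = (-203334 - 55695)*(92 + (-208294 - 92*sqrt(3))) = -259029*(-208202 - 92*sqrt(3)) = 53930355858 + 23830668*sqrt(3)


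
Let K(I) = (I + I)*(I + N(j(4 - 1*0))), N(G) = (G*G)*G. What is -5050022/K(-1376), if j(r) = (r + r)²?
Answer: 2525011/358816768 ≈ 0.0070371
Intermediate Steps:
j(r) = 4*r² (j(r) = (2*r)² = 4*r²)
N(G) = G³ (N(G) = G²*G = G³)
K(I) = 2*I*(262144 + I) (K(I) = (I + I)*(I + (4*(4 - 1*0)²)³) = (2*I)*(I + (4*(4 + 0)²)³) = (2*I)*(I + (4*4²)³) = (2*I)*(I + (4*16)³) = (2*I)*(I + 64³) = (2*I)*(I + 262144) = (2*I)*(262144 + I) = 2*I*(262144 + I))
-5050022/K(-1376) = -5050022*(-1/(2752*(262144 - 1376))) = -5050022/(2*(-1376)*260768) = -5050022/(-717633536) = -5050022*(-1/717633536) = 2525011/358816768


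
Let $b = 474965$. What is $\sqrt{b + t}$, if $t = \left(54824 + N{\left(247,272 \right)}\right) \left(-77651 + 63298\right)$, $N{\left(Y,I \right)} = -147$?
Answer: $4 i \sqrt{49019001} \approx 28005.0 i$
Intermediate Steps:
$t = -784778981$ ($t = \left(54824 - 147\right) \left(-77651 + 63298\right) = 54677 \left(-14353\right) = -784778981$)
$\sqrt{b + t} = \sqrt{474965 - 784778981} = \sqrt{-784304016} = 4 i \sqrt{49019001}$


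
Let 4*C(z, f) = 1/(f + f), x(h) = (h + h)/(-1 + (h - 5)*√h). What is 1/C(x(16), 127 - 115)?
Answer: 96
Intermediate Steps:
x(h) = 2*h/(-1 + √h*(-5 + h)) (x(h) = (2*h)/(-1 + (-5 + h)*√h) = (2*h)/(-1 + √h*(-5 + h)) = 2*h/(-1 + √h*(-5 + h)))
C(z, f) = 1/(8*f) (C(z, f) = 1/(4*(f + f)) = 1/(4*((2*f))) = (1/(2*f))/4 = 1/(8*f))
1/C(x(16), 127 - 115) = 1/(1/(8*(127 - 115))) = 1/((⅛)/12) = 1/((⅛)*(1/12)) = 1/(1/96) = 96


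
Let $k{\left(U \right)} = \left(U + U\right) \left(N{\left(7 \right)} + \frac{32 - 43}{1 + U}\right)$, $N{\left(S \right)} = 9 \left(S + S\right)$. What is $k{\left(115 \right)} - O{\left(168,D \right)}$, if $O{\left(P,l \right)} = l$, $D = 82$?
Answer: $\frac{1674819}{58} \approx 28876.0$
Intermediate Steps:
$N{\left(S \right)} = 18 S$ ($N{\left(S \right)} = 9 \cdot 2 S = 18 S$)
$k{\left(U \right)} = 2 U \left(126 - \frac{11}{1 + U}\right)$ ($k{\left(U \right)} = \left(U + U\right) \left(18 \cdot 7 + \frac{32 - 43}{1 + U}\right) = 2 U \left(126 - \frac{11}{1 + U}\right)$)
$k{\left(115 \right)} - O{\left(168,D \right)} = 2 \cdot 115 \frac{1}{1 + 115} \left(115 + 126 \cdot 115\right) - 82 = 2 \cdot 115 \cdot \frac{1}{116} \left(115 + 14490\right) - 82 = 2 \cdot 115 \cdot \frac{1}{116} \cdot 14605 - 82 = \frac{1679575}{58} - 82 = \frac{1674819}{58}$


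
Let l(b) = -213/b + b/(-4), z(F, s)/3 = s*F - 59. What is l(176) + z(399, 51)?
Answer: 10705163/176 ≈ 60825.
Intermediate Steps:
z(F, s) = -177 + 3*F*s (z(F, s) = 3*(s*F - 59) = 3*(F*s - 59) = 3*(-59 + F*s) = -177 + 3*F*s)
l(b) = -213/b - b/4 (l(b) = -213/b + b*(-1/4) = -213/b - b/4)
l(176) + z(399, 51) = (-213/176 - 1/4*176) + (-177 + 3*399*51) = (-213*1/176 - 44) + (-177 + 61047) = (-213/176 - 44) + 60870 = -7957/176 + 60870 = 10705163/176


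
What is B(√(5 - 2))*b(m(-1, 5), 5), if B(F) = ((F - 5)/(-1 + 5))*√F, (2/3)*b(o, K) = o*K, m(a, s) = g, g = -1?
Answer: 15*3^(¼)*(5 - √3)/8 ≈ 8.0641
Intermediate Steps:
m(a, s) = -1
b(o, K) = 3*K*o/2 (b(o, K) = 3*(o*K)/2 = 3*(K*o)/2 = 3*K*o/2)
B(F) = √F*(-5/4 + F/4) (B(F) = ((-5 + F)/4)*√F = ((-5 + F)*(¼))*√F = (-5/4 + F/4)*√F = √F*(-5/4 + F/4))
B(√(5 - 2))*b(m(-1, 5), 5) = (√(√(5 - 2))*(-5 + √(5 - 2))/4)*((3/2)*5*(-1)) = (√(√3)*(-5 + √3)/4)*(-15/2) = (3^(¼)*(-5 + √3)/4)*(-15/2) = -15*3^(¼)*(-5 + √3)/8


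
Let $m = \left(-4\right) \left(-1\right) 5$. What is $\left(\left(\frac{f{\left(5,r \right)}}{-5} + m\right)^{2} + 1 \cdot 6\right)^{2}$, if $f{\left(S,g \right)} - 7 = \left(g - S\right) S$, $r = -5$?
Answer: $\frac{424318801}{625} \approx 6.7891 \cdot 10^{5}$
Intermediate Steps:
$m = 20$ ($m = 4 \cdot 5 = 20$)
$f{\left(S,g \right)} = 7 + S \left(g - S\right)$ ($f{\left(S,g \right)} = 7 + \left(g - S\right) S = 7 + S \left(g - S\right)$)
$\left(\left(\frac{f{\left(5,r \right)}}{-5} + m\right)^{2} + 1 \cdot 6\right)^{2} = \left(\left(\frac{7 - 5^{2} + 5 \left(-5\right)}{-5} + 20\right)^{2} + 1 \cdot 6\right)^{2} = \left(\left(\left(7 - 25 - 25\right) \left(- \frac{1}{5}\right) + 20\right)^{2} + 6\right)^{2} = \left(\left(\left(-43\right) \left(- \frac{1}{5}\right) + 20\right)^{2} + 6\right)^{2} = \left(\left(\frac{43}{5} + 20\right)^{2} + 6\right)^{2} = \left(\left(\frac{143}{5}\right)^{2} + 6\right)^{2} = \left(\frac{20449}{25} + 6\right)^{2} = \left(\frac{20599}{25}\right)^{2} = \frac{424318801}{625}$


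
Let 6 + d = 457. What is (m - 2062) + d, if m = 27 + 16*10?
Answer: -1424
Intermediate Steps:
d = 451 (d = -6 + 457 = 451)
m = 187 (m = 27 + 160 = 187)
(m - 2062) + d = (187 - 2062) + 451 = -1875 + 451 = -1424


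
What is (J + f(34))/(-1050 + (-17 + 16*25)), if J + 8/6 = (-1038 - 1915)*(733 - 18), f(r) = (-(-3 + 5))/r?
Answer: 4681792/1479 ≈ 3165.5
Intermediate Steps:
f(r) = -2/r (f(r) = (-1*2)/r = -2/r)
J = -6334189/3 (J = -4/3 + (-1038 - 1915)*(733 - 18) = -4/3 - 2953*715 = -4/3 - 2111395 = -6334189/3 ≈ -2.1114e+6)
(J + f(34))/(-1050 + (-17 + 16*25)) = (-6334189/3 - 2/34)/(-1050 + (-17 + 16*25)) = (-6334189/3 - 2*1/34)/(-1050 + (-17 + 400)) = (-6334189/3 - 1/17)/(-1050 + 383) = -107681216/51/(-667) = -107681216/51*(-1/667) = 4681792/1479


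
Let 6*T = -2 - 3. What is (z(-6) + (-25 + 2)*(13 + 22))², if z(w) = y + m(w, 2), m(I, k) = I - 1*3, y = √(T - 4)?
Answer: (-4884 + I*√174)²/36 ≈ 6.6259e+5 - 3579.1*I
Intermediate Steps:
T = -⅚ (T = (-2 - 3)/6 = (⅙)*(-5) = -⅚ ≈ -0.83333)
y = I*√174/6 (y = √(-⅚ - 4) = √(-29/6) = I*√174/6 ≈ 2.1985*I)
m(I, k) = -3 + I (m(I, k) = I - 3 = -3 + I)
z(w) = -3 + w + I*√174/6 (z(w) = I*√174/6 + (-3 + w) = -3 + w + I*√174/6)
(z(-6) + (-25 + 2)*(13 + 22))² = ((-3 - 6 + I*√174/6) + (-25 + 2)*(13 + 22))² = ((-9 + I*√174/6) - 23*35)² = ((-9 + I*√174/6) - 805)² = (-814 + I*√174/6)²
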